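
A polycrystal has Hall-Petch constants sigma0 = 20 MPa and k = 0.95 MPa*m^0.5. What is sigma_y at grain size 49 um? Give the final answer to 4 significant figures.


sigma_y = sigma0 + k / sqrt(d)
d = 49 um = 4.9e-05 m
sigma_y = 20 + 0.95 / sqrt(4.9e-05)
sigma_y = 155.7 MPa


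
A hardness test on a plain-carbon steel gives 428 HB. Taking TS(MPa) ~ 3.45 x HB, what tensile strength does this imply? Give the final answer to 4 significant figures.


TS (MPa) = 3.45 * HB
TS = 3.45 * 428
TS = 1477 MPa


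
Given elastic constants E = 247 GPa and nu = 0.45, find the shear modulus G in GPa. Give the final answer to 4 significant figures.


G = E / (2*(1+nu))
G = 247 / (2*(1+0.45))
G = 85.17 GPa


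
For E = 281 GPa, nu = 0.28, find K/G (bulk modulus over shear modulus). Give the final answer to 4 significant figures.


G = E / (2*(1+nu))
G = 281 / (2*(1+0.28)) = 109.766 GPa
K = E / (3*(1-2*nu))
K = 281 / (3*(1-2*0.28)) = 212.879 GPa
K/G = 212.879 / 109.766 = 1.939


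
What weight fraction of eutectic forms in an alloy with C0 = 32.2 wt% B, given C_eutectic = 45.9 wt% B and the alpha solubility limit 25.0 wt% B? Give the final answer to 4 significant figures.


f_primary = (C_e - C0) / (C_e - C_alpha_max)
f_primary = (45.9 - 32.2) / (45.9 - 25.0)
f_primary = 0.655502
f_eutectic = 1 - 0.655502 = 0.3445


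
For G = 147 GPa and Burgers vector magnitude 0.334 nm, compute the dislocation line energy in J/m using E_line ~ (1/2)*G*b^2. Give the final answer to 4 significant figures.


E = G*b^2/2
b = 0.334 nm = 3.34e-10 m
G = 147 GPa = 1.47e+11 Pa
E = 0.5 * 1.47e+11 * (3.34e-10)^2
E = 8.199e-09 J/m


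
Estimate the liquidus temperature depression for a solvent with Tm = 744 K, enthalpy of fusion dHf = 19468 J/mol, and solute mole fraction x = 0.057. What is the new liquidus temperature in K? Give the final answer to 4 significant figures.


dT = R*Tm^2*x / dHf
dT = 8.314 * 744^2 * 0.057 / 19468
dT = 13.4744 K
T_new = 744 - 13.4744 = 730.5 K


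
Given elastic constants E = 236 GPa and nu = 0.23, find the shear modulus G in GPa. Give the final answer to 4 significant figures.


G = E / (2*(1+nu))
G = 236 / (2*(1+0.23))
G = 95.93 GPa


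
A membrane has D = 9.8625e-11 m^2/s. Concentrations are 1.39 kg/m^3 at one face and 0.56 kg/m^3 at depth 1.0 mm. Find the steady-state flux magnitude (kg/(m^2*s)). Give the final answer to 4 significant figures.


J = -D * (dC/dx) = D * (C1 - C2) / dx
J = 9.8625e-11 * (1.39 - 0.56) / 1e-03
J = 8.186e-08 kg/(m^2*s)


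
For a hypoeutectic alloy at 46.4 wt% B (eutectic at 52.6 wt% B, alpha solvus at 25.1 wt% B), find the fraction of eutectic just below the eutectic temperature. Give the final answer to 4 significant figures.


f_primary = (C_e - C0) / (C_e - C_alpha_max)
f_primary = (52.6 - 46.4) / (52.6 - 25.1)
f_primary = 0.225455
f_eutectic = 1 - 0.225455 = 0.7745


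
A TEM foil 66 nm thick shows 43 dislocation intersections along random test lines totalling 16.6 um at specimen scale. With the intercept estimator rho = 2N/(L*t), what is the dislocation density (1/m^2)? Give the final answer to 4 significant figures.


rho = 2N / (L * t)
L = 16.6 um = 1.66e-05 m, t = 66 nm = 6.6e-08 m
rho = 2 * 43 / (1.66e-05 * 6.6e-08)
rho = 7.85e+13 1/m^2


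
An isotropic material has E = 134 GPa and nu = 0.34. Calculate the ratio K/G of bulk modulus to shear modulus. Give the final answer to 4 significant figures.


G = E / (2*(1+nu))
G = 134 / (2*(1+0.34)) = 50 GPa
K = E / (3*(1-2*nu))
K = 134 / (3*(1-2*0.34)) = 139.583 GPa
K/G = 139.583 / 50 = 2.792


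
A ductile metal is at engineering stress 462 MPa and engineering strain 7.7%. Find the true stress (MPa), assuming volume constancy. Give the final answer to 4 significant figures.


sigma_true = sigma_eng * (1 + epsilon_eng)
sigma_true = 462 * (1 + 0.077)
sigma_true = 497.6 MPa


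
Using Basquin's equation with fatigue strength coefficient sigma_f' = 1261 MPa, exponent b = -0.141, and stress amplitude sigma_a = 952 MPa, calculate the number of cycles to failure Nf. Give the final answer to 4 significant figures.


sigma_a = sigma_f' * (2*Nf)^b
2*Nf = (sigma_a / sigma_f')^(1/b)
2*Nf = (952 / 1261)^(1/-0.141)
2*Nf = 7.3418
Nf = 3.671 cycles


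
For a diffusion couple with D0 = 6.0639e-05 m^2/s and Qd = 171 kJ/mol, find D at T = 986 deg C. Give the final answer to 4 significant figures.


D = D0 * exp(-Qd / (R*T))
T = 1259.15 K
D = 6.0639e-05 * exp(-171e3 / (8.314 * 1259.15))
D = 4.883e-12 m^2/s


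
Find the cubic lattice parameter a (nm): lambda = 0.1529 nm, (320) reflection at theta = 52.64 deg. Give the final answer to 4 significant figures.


d = lambda / (2*sin(theta))
d = 0.1529 / (2*sin(52.64 deg))
d = 0.0961831 nm
a = d * sqrt(h^2+k^2+l^2) = 0.0961831 * sqrt(13)
a = 0.3468 nm


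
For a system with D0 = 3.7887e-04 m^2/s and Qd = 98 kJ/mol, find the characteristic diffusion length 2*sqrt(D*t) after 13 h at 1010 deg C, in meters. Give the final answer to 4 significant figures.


Step 1: D = D0 * exp(-Qd/(R*T))
T = 1283.15 K
D = 3.7887e-04 * exp(-98e3 / (8.314 * 1283.15)) = 3.88105e-08 m^2/s
Step 2: L = 2*sqrt(D*t)
t = 13 h = 46800 s
L = 2*sqrt(3.88105e-08 * 46800) = 0.08524 m


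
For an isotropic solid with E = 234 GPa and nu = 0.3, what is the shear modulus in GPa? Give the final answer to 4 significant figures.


G = E / (2*(1+nu))
G = 234 / (2*(1+0.3))
G = 90 GPa


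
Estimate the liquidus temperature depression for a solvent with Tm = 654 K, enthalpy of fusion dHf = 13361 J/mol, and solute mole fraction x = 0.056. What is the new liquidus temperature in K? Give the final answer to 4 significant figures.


dT = R*Tm^2*x / dHf
dT = 8.314 * 654^2 * 0.056 / 13361
dT = 14.9044 K
T_new = 654 - 14.9044 = 639.1 K


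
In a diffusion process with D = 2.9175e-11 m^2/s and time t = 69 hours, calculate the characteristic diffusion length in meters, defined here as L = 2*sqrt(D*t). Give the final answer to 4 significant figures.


t = 69 hr = 248400 s
Diffusion length = 2*sqrt(D*t)
= 2*sqrt(2.9175e-11 * 248400)
= 5.384e-03 m


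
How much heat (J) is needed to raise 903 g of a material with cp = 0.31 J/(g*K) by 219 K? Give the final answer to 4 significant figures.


Q = m * cp * dT
Q = 903 * 0.31 * 219
Q = 61300 J


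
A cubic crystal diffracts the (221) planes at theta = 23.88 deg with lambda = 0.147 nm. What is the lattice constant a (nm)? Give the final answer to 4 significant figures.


d = lambda / (2*sin(theta))
d = 0.147 / (2*sin(23.88 deg))
d = 0.181561 nm
a = d * sqrt(h^2+k^2+l^2) = 0.181561 * sqrt(9)
a = 0.5447 nm


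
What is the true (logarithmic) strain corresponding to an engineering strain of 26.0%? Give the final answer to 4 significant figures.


epsilon_true = ln(1 + epsilon_eng)
epsilon_true = ln(1 + 0.26)
epsilon_true = 0.2311


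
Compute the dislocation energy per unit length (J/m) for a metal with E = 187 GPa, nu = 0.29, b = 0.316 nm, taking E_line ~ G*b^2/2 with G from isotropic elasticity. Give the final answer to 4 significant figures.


Step 1: G = E / (2*(1+nu))
G = 187 / (2*(1+0.29)) = 72.4806 GPa = 7.24806e+10 Pa
Step 2: E_line = G*b^2/2
b = 0.316 nm = 3.16e-10 m
E_line = 0.5 * 7.24806e+10 * (3.16e-10)^2 = 3.619e-09 J/m


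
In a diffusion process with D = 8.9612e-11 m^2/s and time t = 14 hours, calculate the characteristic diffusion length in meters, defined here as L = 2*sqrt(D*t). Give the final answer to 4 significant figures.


t = 14 hr = 50400 s
Diffusion length = 2*sqrt(D*t)
= 2*sqrt(8.9612e-11 * 50400)
= 4.25e-03 m


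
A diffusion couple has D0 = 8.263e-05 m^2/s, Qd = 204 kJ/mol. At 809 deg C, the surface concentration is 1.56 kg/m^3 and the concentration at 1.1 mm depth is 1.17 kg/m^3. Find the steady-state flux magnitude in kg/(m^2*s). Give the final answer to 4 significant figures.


Step 1: D = D0 * exp(-Qd/(R*T))
T = 809 + 273.15 = 1082.15 K
D = 8.263e-05 * exp(-204e3 / (8.314 * 1082.15)) = 1.17447e-14 m^2/s
Step 2: J = D * (C1 - C2) / dx
J = 1.17447e-14 * (1.56 - 1.17) / 1.1e-03
J = 4.164e-12 kg/(m^2*s)


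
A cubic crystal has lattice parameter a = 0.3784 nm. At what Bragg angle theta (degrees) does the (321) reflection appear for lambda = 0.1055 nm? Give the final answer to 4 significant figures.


d = a / sqrt(h^2+k^2+l^2)
d = 0.3784 / sqrt(14) = 0.101132 nm
lambda = 2*d*sin(theta)  =>  sin(theta) = lambda / (2*d)
sin(theta) = 0.1055 / (2 * 0.101132) = 0.521597
theta = 31.44 deg


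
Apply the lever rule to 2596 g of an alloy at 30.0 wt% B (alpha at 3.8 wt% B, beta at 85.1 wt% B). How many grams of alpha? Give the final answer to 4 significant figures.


f_alpha = (C_beta - C0) / (C_beta - C_alpha)
f_alpha = (85.1 - 30.0) / (85.1 - 3.8) = 0.677737
m_alpha = f_alpha * m_total = 0.677737 * 2596 = 1759 g


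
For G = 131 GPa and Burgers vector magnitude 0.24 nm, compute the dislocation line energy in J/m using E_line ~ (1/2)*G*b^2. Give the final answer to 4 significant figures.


E = G*b^2/2
b = 0.24 nm = 2.4e-10 m
G = 131 GPa = 1.31e+11 Pa
E = 0.5 * 1.31e+11 * (2.4e-10)^2
E = 3.773e-09 J/m


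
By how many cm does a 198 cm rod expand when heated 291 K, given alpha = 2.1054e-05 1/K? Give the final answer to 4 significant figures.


dL = L0 * alpha * dT
dL = 198 * 2.1054e-05 * 291
dL = 1.213 cm


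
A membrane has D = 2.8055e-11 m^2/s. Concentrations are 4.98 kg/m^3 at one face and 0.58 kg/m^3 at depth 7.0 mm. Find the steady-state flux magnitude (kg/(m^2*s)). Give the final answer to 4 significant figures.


J = -D * (dC/dx) = D * (C1 - C2) / dx
J = 2.8055e-11 * (4.98 - 0.58) / 7e-03
J = 1.763e-08 kg/(m^2*s)


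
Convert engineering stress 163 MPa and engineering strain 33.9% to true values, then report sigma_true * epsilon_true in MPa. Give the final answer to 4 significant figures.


sigma_true = sigma_eng * (1 + epsilon_eng)
sigma_true = 163 * (1 + 0.339) = 218.257 MPa
epsilon_true = ln(1 + epsilon_eng)
epsilon_true = ln(1 + 0.339) = 0.291923
sigma_true * epsilon_true = 218.257 * 0.291923 = 63.71 MPa


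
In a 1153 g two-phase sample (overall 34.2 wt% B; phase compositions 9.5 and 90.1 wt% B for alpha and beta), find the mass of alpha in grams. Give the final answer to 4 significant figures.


f_alpha = (C_beta - C0) / (C_beta - C_alpha)
f_alpha = (90.1 - 34.2) / (90.1 - 9.5) = 0.693548
m_alpha = f_alpha * m_total = 0.693548 * 1153 = 799.7 g


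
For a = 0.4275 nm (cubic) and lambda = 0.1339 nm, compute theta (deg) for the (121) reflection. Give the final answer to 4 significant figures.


d = a / sqrt(h^2+k^2+l^2)
d = 0.4275 / sqrt(6) = 0.174526 nm
lambda = 2*d*sin(theta)  =>  sin(theta) = lambda / (2*d)
sin(theta) = 0.1339 / (2 * 0.174526) = 0.38361
theta = 22.56 deg


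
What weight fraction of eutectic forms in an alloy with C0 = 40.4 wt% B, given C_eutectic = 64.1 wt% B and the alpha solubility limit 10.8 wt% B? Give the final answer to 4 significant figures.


f_primary = (C_e - C0) / (C_e - C_alpha_max)
f_primary = (64.1 - 40.4) / (64.1 - 10.8)
f_primary = 0.444653
f_eutectic = 1 - 0.444653 = 0.5553


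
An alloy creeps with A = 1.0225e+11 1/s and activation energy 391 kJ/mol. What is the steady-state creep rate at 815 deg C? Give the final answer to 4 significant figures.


rate = A * exp(-Q / (R*T))
T = 815 + 273.15 = 1088.15 K
rate = 1.0225e+11 * exp(-391e3 / (8.314 * 1088.15))
rate = 1.737e-08 1/s


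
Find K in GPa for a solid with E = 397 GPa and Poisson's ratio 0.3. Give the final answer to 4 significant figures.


K = E / (3*(1-2*nu))
K = 397 / (3*(1-2*0.3))
K = 330.8 GPa


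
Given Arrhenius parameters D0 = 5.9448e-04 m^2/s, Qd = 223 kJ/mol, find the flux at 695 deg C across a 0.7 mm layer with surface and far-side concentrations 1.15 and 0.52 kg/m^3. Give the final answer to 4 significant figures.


Step 1: D = D0 * exp(-Qd/(R*T))
T = 695 + 273.15 = 968.15 K
D = 5.9448e-04 * exp(-223e3 / (8.314 * 968.15)) = 5.52298e-16 m^2/s
Step 2: J = D * (C1 - C2) / dx
J = 5.52298e-16 * (1.15 - 0.52) / 7e-04
J = 4.971e-13 kg/(m^2*s)


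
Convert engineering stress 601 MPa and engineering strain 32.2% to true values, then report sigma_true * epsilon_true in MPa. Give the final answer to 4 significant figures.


sigma_true = sigma_eng * (1 + epsilon_eng)
sigma_true = 601 * (1 + 0.322) = 794.522 MPa
epsilon_true = ln(1 + epsilon_eng)
epsilon_true = ln(1 + 0.322) = 0.279146
sigma_true * epsilon_true = 794.522 * 0.279146 = 221.8 MPa


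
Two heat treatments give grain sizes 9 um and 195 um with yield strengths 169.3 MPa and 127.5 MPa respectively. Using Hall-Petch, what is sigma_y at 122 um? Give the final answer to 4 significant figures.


sigma_y = sigma0 + k / sqrt(d)
1/sqrt(d1) = 1/sqrt(9e-06) = 333.333;  1/sqrt(d2) = 71.6115
k = (sigma1 - sigma2) / (1/sqrt(d1) - 1/sqrt(d2)) = (169.3 - 127.5) / (333.333 - 71.6115) = 0.159712 MPa*m^0.5
sigma0 = sigma1 - k/sqrt(d1) = 169.3 - 0.159712*333.333 = 116.063 MPa
sigma_y(d3) = 116.063 + 0.159712 / sqrt(1.22e-04) = 130.5 MPa


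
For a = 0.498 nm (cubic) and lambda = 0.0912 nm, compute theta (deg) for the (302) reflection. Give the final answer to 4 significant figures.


d = a / sqrt(h^2+k^2+l^2)
d = 0.498 / sqrt(13) = 0.13812 nm
lambda = 2*d*sin(theta)  =>  sin(theta) = lambda / (2*d)
sin(theta) = 0.0912 / (2 * 0.13812) = 0.330147
theta = 19.28 deg


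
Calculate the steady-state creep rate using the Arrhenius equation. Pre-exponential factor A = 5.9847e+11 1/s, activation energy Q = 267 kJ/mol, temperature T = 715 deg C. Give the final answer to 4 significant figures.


rate = A * exp(-Q / (R*T))
T = 715 + 273.15 = 988.15 K
rate = 5.9847e+11 * exp(-267e3 / (8.314 * 988.15))
rate = 4.599e-03 1/s


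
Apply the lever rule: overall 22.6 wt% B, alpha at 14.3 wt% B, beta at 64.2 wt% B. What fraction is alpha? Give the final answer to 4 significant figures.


f_alpha = (C_beta - C0) / (C_beta - C_alpha)
f_alpha = (64.2 - 22.6) / (64.2 - 14.3)
f_alpha = 0.8337


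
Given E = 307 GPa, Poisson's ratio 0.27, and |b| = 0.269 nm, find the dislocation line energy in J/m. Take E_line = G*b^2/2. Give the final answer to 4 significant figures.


Step 1: G = E / (2*(1+nu))
G = 307 / (2*(1+0.27)) = 120.866 GPa = 1.20866e+11 Pa
Step 2: E_line = G*b^2/2
b = 0.269 nm = 2.69e-10 m
E_line = 0.5 * 1.20866e+11 * (2.69e-10)^2 = 4.373e-09 J/m


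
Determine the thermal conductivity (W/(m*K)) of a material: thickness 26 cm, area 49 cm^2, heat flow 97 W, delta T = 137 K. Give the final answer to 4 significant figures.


k = Q*L / (A*dT)
L = 0.26 m, A = 4.9e-03 m^2
k = 97 * 0.26 / (4.9e-03 * 137)
k = 37.57 W/(m*K)


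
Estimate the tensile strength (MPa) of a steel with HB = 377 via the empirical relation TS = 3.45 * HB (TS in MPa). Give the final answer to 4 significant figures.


TS (MPa) = 3.45 * HB
TS = 3.45 * 377
TS = 1301 MPa


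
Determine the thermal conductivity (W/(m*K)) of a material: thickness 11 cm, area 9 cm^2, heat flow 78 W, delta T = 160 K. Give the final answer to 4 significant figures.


k = Q*L / (A*dT)
L = 0.11 m, A = 9e-04 m^2
k = 78 * 0.11 / (9e-04 * 160)
k = 59.58 W/(m*K)


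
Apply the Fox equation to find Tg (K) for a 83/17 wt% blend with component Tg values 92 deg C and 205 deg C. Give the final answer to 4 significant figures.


1/Tg = w1/Tg1 + w2/Tg2 (in Kelvin)
Tg1 = 365.15 K, Tg2 = 478.15 K
1/Tg = 0.83/365.15 + 0.17/478.15
Tg = 380.4 K


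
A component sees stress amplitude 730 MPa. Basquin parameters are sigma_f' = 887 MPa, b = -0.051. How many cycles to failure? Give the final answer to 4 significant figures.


sigma_a = sigma_f' * (2*Nf)^b
2*Nf = (sigma_a / sigma_f')^(1/b)
2*Nf = (730 / 887)^(1/-0.051)
2*Nf = 45.5867
Nf = 22.79 cycles


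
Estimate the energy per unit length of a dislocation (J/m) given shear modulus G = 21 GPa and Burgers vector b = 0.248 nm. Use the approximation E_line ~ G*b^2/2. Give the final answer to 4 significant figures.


E = G*b^2/2
b = 0.248 nm = 2.48e-10 m
G = 21 GPa = 2.1e+10 Pa
E = 0.5 * 2.1e+10 * (2.48e-10)^2
E = 6.458e-10 J/m


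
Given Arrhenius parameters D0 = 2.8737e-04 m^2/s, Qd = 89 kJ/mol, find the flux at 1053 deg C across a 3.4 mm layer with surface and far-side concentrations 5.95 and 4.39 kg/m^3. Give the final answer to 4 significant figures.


Step 1: D = D0 * exp(-Qd/(R*T))
T = 1053 + 273.15 = 1326.15 K
D = 2.8737e-04 * exp(-89e3 / (8.314 * 1326.15)) = 8.96946e-08 m^2/s
Step 2: J = D * (C1 - C2) / dx
J = 8.96946e-08 * (5.95 - 4.39) / 3.4e-03
J = 4.115e-05 kg/(m^2*s)


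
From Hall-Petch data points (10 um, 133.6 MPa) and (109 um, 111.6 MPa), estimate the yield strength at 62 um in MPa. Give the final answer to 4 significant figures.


sigma_y = sigma0 + k / sqrt(d)
1/sqrt(d1) = 1/sqrt(1e-05) = 316.228;  1/sqrt(d2) = 95.7826
k = (sigma1 - sigma2) / (1/sqrt(d1) - 1/sqrt(d2)) = (133.6 - 111.6) / (316.228 - 95.7826) = 0.0997981 MPa*m^0.5
sigma0 = sigma1 - k/sqrt(d1) = 133.6 - 0.0997981*316.228 = 102.041 MPa
sigma_y(d3) = 102.041 + 0.0997981 / sqrt(6.2e-05) = 114.7 MPa


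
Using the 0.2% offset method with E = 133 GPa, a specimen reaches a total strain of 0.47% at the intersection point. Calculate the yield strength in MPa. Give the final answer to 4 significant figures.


Offset strain = 0.002
Elastic strain at yield = total_strain - offset = 4.7e-03 - 0.002 = 2.7e-03
sigma_y = E * elastic_strain = 133000 * 2.7e-03
sigma_y = 359.1 MPa


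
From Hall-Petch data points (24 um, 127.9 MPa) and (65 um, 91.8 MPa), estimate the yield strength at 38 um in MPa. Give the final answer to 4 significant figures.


sigma_y = sigma0 + k / sqrt(d)
1/sqrt(d1) = 1/sqrt(2.4e-05) = 204.124;  1/sqrt(d2) = 124.035
k = (sigma1 - sigma2) / (1/sqrt(d1) - 1/sqrt(d2)) = (127.9 - 91.8) / (204.124 - 124.035) = 0.450746 MPa*m^0.5
sigma0 = sigma1 - k/sqrt(d1) = 127.9 - 0.450746*204.124 = 35.8918 MPa
sigma_y(d3) = 35.8918 + 0.450746 / sqrt(3.8e-05) = 109 MPa


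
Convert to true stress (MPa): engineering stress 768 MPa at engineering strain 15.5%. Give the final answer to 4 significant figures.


sigma_true = sigma_eng * (1 + epsilon_eng)
sigma_true = 768 * (1 + 0.155)
sigma_true = 887 MPa


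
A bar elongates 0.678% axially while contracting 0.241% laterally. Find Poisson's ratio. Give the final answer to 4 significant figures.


nu = -epsilon_lat / epsilon_axial
Lateral strain is contraction (negative), so using magnitudes:
nu = 0.241 / 0.678
nu = 0.3555


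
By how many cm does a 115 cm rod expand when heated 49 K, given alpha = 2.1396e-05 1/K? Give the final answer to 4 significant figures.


dL = L0 * alpha * dT
dL = 115 * 2.1396e-05 * 49
dL = 0.1206 cm


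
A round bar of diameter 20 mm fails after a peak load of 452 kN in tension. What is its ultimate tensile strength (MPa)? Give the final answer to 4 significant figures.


A0 = pi*(d/2)^2 = pi*(20/2)^2 = 314.159 mm^2
UTS = F_max / A0 = 452*1000 / 314.159
UTS = 1439 MPa


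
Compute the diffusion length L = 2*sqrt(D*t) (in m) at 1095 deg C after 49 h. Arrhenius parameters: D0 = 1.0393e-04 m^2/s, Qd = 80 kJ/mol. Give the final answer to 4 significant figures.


Step 1: D = D0 * exp(-Qd/(R*T))
T = 1368.15 K
D = 1.0393e-04 * exp(-80e3 / (8.314 * 1368.15)) = 9.16871e-08 m^2/s
Step 2: L = 2*sqrt(D*t)
t = 49 h = 176400 s
L = 2*sqrt(9.16871e-08 * 176400) = 0.2544 m


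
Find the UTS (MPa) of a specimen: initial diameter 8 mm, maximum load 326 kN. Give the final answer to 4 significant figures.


A0 = pi*(d/2)^2 = pi*(8/2)^2 = 50.2655 mm^2
UTS = F_max / A0 = 326*1000 / 50.2655
UTS = 6486 MPa


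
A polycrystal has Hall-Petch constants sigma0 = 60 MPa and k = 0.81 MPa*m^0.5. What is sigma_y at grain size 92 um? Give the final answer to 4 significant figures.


sigma_y = sigma0 + k / sqrt(d)
d = 92 um = 9.2e-05 m
sigma_y = 60 + 0.81 / sqrt(9.2e-05)
sigma_y = 144.4 MPa


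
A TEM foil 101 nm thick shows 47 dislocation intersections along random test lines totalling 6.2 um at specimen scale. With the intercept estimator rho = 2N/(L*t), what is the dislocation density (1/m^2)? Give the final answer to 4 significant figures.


rho = 2N / (L * t)
L = 6.2 um = 6.2e-06 m, t = 101 nm = 1.01e-07 m
rho = 2 * 47 / (6.2e-06 * 1.01e-07)
rho = 1.501e+14 1/m^2


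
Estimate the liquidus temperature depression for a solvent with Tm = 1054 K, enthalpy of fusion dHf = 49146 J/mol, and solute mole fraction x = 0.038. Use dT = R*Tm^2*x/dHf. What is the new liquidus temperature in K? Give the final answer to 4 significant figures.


dT = R*Tm^2*x / dHf
dT = 8.314 * 1054^2 * 0.038 / 49146
dT = 7.14145 K
T_new = 1054 - 7.14145 = 1047 K


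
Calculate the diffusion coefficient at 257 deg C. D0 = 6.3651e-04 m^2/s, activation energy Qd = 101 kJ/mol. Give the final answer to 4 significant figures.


D = D0 * exp(-Qd / (R*T))
T = 530.15 K
D = 6.3651e-04 * exp(-101e3 / (8.314 * 530.15))
D = 7.114e-14 m^2/s


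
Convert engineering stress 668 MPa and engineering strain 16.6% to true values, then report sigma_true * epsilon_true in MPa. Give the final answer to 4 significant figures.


sigma_true = sigma_eng * (1 + epsilon_eng)
sigma_true = 668 * (1 + 0.166) = 778.888 MPa
epsilon_true = ln(1 + epsilon_eng)
epsilon_true = ln(1 + 0.166) = 0.153579
sigma_true * epsilon_true = 778.888 * 0.153579 = 119.6 MPa


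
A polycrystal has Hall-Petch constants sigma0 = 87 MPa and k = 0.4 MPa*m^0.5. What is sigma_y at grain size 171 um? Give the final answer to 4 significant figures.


sigma_y = sigma0 + k / sqrt(d)
d = 171 um = 1.71e-04 m
sigma_y = 87 + 0.4 / sqrt(1.71e-04)
sigma_y = 117.6 MPa


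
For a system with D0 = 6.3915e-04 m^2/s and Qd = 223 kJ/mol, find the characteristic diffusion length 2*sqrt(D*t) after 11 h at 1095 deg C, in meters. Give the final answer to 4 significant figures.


Step 1: D = D0 * exp(-Qd/(R*T))
T = 1368.15 K
D = 6.3915e-04 * exp(-223e3 / (8.314 * 1368.15)) = 1.95601e-12 m^2/s
Step 2: L = 2*sqrt(D*t)
t = 11 h = 39600 s
L = 2*sqrt(1.95601e-12 * 39600) = 5.566e-04 m


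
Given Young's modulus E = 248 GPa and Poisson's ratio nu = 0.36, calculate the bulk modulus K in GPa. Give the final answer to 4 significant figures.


K = E / (3*(1-2*nu))
K = 248 / (3*(1-2*0.36))
K = 295.2 GPa


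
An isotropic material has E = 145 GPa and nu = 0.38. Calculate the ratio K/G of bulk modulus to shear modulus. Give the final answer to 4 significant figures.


G = E / (2*(1+nu))
G = 145 / (2*(1+0.38)) = 52.5362 GPa
K = E / (3*(1-2*nu))
K = 145 / (3*(1-2*0.38)) = 201.389 GPa
K/G = 201.389 / 52.5362 = 3.833


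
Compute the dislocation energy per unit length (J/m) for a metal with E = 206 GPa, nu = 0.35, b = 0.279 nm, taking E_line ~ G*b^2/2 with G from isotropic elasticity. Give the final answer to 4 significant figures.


Step 1: G = E / (2*(1+nu))
G = 206 / (2*(1+0.35)) = 76.2963 GPa = 7.62963e+10 Pa
Step 2: E_line = G*b^2/2
b = 0.279 nm = 2.79e-10 m
E_line = 0.5 * 7.62963e+10 * (2.79e-10)^2 = 2.969e-09 J/m


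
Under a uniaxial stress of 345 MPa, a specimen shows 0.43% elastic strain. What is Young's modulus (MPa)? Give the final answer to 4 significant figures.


E = sigma / epsilon
epsilon = 0.43% = 4.3e-03
E = 345 / 4.3e-03
E = 80230 MPa


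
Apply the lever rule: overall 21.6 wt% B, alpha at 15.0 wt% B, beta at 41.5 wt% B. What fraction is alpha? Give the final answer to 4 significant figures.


f_alpha = (C_beta - C0) / (C_beta - C_alpha)
f_alpha = (41.5 - 21.6) / (41.5 - 15.0)
f_alpha = 0.7509


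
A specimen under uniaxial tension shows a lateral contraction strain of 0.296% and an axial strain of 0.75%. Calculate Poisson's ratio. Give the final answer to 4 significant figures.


nu = -epsilon_lat / epsilon_axial
Lateral strain is contraction (negative), so using magnitudes:
nu = 0.296 / 0.75
nu = 0.3947


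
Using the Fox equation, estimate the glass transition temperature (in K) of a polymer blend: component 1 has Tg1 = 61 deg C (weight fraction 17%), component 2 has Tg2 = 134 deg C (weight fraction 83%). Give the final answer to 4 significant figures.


1/Tg = w1/Tg1 + w2/Tg2 (in Kelvin)
Tg1 = 334.15 K, Tg2 = 407.15 K
1/Tg = 0.17/334.15 + 0.83/407.15
Tg = 392.6 K


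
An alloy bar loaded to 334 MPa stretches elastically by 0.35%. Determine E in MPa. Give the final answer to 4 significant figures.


E = sigma / epsilon
epsilon = 0.35% = 3.5e-03
E = 334 / 3.5e-03
E = 95430 MPa


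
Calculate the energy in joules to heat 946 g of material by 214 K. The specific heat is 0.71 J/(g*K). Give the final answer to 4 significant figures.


Q = m * cp * dT
Q = 946 * 0.71 * 214
Q = 143700 J


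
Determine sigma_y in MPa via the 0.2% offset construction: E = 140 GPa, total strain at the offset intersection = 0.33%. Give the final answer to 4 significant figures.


Offset strain = 0.002
Elastic strain at yield = total_strain - offset = 3.3e-03 - 0.002 = 1.3e-03
sigma_y = E * elastic_strain = 140000 * 1.3e-03
sigma_y = 182 MPa


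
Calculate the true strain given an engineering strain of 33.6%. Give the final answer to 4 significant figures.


epsilon_true = ln(1 + epsilon_eng)
epsilon_true = ln(1 + 0.336)
epsilon_true = 0.2897


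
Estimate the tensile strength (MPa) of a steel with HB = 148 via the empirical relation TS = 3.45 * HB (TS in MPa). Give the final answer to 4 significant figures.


TS (MPa) = 3.45 * HB
TS = 3.45 * 148
TS = 510.6 MPa


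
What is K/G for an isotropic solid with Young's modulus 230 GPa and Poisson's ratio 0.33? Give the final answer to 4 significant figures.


G = E / (2*(1+nu))
G = 230 / (2*(1+0.33)) = 86.4662 GPa
K = E / (3*(1-2*nu))
K = 230 / (3*(1-2*0.33)) = 225.49 GPa
K/G = 225.49 / 86.4662 = 2.608


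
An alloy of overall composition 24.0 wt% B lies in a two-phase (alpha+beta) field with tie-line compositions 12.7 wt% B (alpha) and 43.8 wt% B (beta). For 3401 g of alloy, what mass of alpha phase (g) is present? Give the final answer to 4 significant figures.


f_alpha = (C_beta - C0) / (C_beta - C_alpha)
f_alpha = (43.8 - 24.0) / (43.8 - 12.7) = 0.636656
m_alpha = f_alpha * m_total = 0.636656 * 3401 = 2165 g


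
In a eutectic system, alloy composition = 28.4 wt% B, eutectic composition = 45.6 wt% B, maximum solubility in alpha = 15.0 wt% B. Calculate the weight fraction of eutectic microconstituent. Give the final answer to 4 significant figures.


f_primary = (C_e - C0) / (C_e - C_alpha_max)
f_primary = (45.6 - 28.4) / (45.6 - 15.0)
f_primary = 0.562092
f_eutectic = 1 - 0.562092 = 0.4379


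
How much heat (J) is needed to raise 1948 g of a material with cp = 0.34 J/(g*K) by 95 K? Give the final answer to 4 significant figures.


Q = m * cp * dT
Q = 1948 * 0.34 * 95
Q = 62920 J


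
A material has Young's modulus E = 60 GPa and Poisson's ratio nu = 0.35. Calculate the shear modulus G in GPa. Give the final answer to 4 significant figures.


G = E / (2*(1+nu))
G = 60 / (2*(1+0.35))
G = 22.22 GPa


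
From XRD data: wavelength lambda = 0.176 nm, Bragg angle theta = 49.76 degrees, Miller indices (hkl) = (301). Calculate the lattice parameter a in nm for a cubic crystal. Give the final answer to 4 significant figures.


d = lambda / (2*sin(theta))
d = 0.176 / (2*sin(49.76 deg))
d = 0.115282 nm
a = d * sqrt(h^2+k^2+l^2) = 0.115282 * sqrt(10)
a = 0.3646 nm


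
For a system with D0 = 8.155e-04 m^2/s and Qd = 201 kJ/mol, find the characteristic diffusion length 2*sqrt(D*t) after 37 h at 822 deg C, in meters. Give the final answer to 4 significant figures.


Step 1: D = D0 * exp(-Qd/(R*T))
T = 1095.15 K
D = 8.155e-04 * exp(-201e3 / (8.314 * 1095.15)) = 2.10918e-13 m^2/s
Step 2: L = 2*sqrt(D*t)
t = 37 h = 133200 s
L = 2*sqrt(2.10918e-13 * 133200) = 3.352e-04 m


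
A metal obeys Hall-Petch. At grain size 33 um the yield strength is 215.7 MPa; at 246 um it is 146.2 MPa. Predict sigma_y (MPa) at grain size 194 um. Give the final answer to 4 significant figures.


sigma_y = sigma0 + k / sqrt(d)
1/sqrt(d1) = 1/sqrt(3.3e-05) = 174.078;  1/sqrt(d2) = 63.7577
k = (sigma1 - sigma2) / (1/sqrt(d1) - 1/sqrt(d2)) = (215.7 - 146.2) / (174.078 - 63.7577) = 0.629986 MPa*m^0.5
sigma0 = sigma1 - k/sqrt(d1) = 215.7 - 0.629986*174.078 = 106.034 MPa
sigma_y(d3) = 106.034 + 0.629986 / sqrt(1.94e-04) = 151.3 MPa


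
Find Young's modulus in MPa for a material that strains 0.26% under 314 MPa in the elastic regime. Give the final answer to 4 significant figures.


E = sigma / epsilon
epsilon = 0.26% = 2.6e-03
E = 314 / 2.6e-03
E = 120800 MPa


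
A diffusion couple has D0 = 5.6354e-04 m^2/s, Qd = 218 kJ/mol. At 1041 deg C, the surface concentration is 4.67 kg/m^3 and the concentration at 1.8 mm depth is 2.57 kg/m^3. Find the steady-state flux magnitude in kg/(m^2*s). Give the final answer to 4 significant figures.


Step 1: D = D0 * exp(-Qd/(R*T))
T = 1041 + 273.15 = 1314.15 K
D = 5.6354e-04 * exp(-218e3 / (8.314 * 1314.15)) = 1.21781e-12 m^2/s
Step 2: J = D * (C1 - C2) / dx
J = 1.21781e-12 * (4.67 - 2.57) / 1.8e-03
J = 1.421e-09 kg/(m^2*s)


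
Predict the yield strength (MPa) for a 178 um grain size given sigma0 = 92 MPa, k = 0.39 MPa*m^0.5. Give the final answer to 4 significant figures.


sigma_y = sigma0 + k / sqrt(d)
d = 178 um = 1.78e-04 m
sigma_y = 92 + 0.39 / sqrt(1.78e-04)
sigma_y = 121.2 MPa


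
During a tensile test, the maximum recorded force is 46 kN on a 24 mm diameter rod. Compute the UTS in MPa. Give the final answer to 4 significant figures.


A0 = pi*(d/2)^2 = pi*(24/2)^2 = 452.389 mm^2
UTS = F_max / A0 = 46*1000 / 452.389
UTS = 101.7 MPa


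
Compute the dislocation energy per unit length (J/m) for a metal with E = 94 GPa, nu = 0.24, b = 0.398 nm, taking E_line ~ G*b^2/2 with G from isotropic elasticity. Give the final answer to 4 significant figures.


Step 1: G = E / (2*(1+nu))
G = 94 / (2*(1+0.24)) = 37.9032 GPa = 3.79032e+10 Pa
Step 2: E_line = G*b^2/2
b = 0.398 nm = 3.98e-10 m
E_line = 0.5 * 3.79032e+10 * (3.98e-10)^2 = 3.002e-09 J/m


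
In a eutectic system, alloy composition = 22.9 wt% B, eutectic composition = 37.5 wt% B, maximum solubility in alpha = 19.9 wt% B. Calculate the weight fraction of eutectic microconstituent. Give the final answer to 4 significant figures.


f_primary = (C_e - C0) / (C_e - C_alpha_max)
f_primary = (37.5 - 22.9) / (37.5 - 19.9)
f_primary = 0.829545
f_eutectic = 1 - 0.829545 = 0.1705


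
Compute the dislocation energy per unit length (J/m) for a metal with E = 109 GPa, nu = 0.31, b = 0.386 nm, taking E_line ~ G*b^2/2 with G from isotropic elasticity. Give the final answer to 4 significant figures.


Step 1: G = E / (2*(1+nu))
G = 109 / (2*(1+0.31)) = 41.6031 GPa = 4.16031e+10 Pa
Step 2: E_line = G*b^2/2
b = 0.386 nm = 3.86e-10 m
E_line = 0.5 * 4.16031e+10 * (3.86e-10)^2 = 3.099e-09 J/m


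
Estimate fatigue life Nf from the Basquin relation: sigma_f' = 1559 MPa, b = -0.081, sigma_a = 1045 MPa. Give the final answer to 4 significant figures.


sigma_a = sigma_f' * (2*Nf)^b
2*Nf = (sigma_a / sigma_f')^(1/b)
2*Nf = (1045 / 1559)^(1/-0.081)
2*Nf = 139.577
Nf = 69.79 cycles


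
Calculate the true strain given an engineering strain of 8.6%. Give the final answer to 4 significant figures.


epsilon_true = ln(1 + epsilon_eng)
epsilon_true = ln(1 + 0.086)
epsilon_true = 0.0825


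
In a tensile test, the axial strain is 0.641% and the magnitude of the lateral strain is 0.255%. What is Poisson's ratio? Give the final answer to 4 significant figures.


nu = -epsilon_lat / epsilon_axial
Lateral strain is contraction (negative), so using magnitudes:
nu = 0.255 / 0.641
nu = 0.3978


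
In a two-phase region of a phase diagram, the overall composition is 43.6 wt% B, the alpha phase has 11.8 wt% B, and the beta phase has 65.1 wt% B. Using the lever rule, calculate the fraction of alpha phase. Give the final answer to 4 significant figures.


f_alpha = (C_beta - C0) / (C_beta - C_alpha)
f_alpha = (65.1 - 43.6) / (65.1 - 11.8)
f_alpha = 0.4034


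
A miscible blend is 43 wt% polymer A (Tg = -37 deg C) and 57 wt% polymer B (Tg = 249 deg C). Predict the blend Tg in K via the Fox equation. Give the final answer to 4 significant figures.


1/Tg = w1/Tg1 + w2/Tg2 (in Kelvin)
Tg1 = 236.15 K, Tg2 = 522.15 K
1/Tg = 0.43/236.15 + 0.57/522.15
Tg = 343.3 K


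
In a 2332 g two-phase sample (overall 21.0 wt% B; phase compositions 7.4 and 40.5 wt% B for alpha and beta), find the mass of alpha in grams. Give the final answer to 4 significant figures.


f_alpha = (C_beta - C0) / (C_beta - C_alpha)
f_alpha = (40.5 - 21.0) / (40.5 - 7.4) = 0.589124
m_alpha = f_alpha * m_total = 0.589124 * 2332 = 1374 g


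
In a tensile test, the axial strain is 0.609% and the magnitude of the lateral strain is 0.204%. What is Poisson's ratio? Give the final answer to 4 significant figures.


nu = -epsilon_lat / epsilon_axial
Lateral strain is contraction (negative), so using magnitudes:
nu = 0.204 / 0.609
nu = 0.335


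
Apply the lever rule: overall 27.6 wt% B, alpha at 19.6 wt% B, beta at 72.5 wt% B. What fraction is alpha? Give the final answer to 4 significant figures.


f_alpha = (C_beta - C0) / (C_beta - C_alpha)
f_alpha = (72.5 - 27.6) / (72.5 - 19.6)
f_alpha = 0.8488


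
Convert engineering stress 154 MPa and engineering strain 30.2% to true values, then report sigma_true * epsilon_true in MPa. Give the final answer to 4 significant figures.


sigma_true = sigma_eng * (1 + epsilon_eng)
sigma_true = 154 * (1 + 0.302) = 200.508 MPa
epsilon_true = ln(1 + epsilon_eng)
epsilon_true = ln(1 + 0.302) = 0.263902
sigma_true * epsilon_true = 200.508 * 0.263902 = 52.91 MPa


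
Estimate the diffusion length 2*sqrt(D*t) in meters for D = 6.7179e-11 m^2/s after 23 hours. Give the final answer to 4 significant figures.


t = 23 hr = 82800 s
Diffusion length = 2*sqrt(D*t)
= 2*sqrt(6.7179e-11 * 82800)
= 4.717e-03 m


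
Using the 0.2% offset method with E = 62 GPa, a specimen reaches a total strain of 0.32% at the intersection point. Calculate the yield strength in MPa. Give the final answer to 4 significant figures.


Offset strain = 0.002
Elastic strain at yield = total_strain - offset = 3.2e-03 - 0.002 = 1.2e-03
sigma_y = E * elastic_strain = 62000 * 1.2e-03
sigma_y = 74.4 MPa


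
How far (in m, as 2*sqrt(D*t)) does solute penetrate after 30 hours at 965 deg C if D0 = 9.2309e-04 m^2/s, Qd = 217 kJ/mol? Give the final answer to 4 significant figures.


Step 1: D = D0 * exp(-Qd/(R*T))
T = 1238.15 K
D = 9.2309e-04 * exp(-217e3 / (8.314 * 1238.15)) = 6.45941e-13 m^2/s
Step 2: L = 2*sqrt(D*t)
t = 30 h = 108000 s
L = 2*sqrt(6.45941e-13 * 108000) = 5.282e-04 m


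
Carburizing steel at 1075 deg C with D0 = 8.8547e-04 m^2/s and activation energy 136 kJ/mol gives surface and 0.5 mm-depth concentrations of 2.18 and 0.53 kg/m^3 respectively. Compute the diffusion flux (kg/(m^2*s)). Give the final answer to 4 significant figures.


Step 1: D = D0 * exp(-Qd/(R*T))
T = 1075 + 273.15 = 1348.15 K
D = 8.8547e-04 * exp(-136e3 / (8.314 * 1348.15)) = 4.75999e-09 m^2/s
Step 2: J = D * (C1 - C2) / dx
J = 4.75999e-09 * (2.18 - 0.53) / 5e-04
J = 1.571e-05 kg/(m^2*s)


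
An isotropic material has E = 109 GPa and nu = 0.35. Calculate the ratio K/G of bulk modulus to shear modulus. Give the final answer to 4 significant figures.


G = E / (2*(1+nu))
G = 109 / (2*(1+0.35)) = 40.3704 GPa
K = E / (3*(1-2*nu))
K = 109 / (3*(1-2*0.35)) = 121.111 GPa
K/G = 121.111 / 40.3704 = 3


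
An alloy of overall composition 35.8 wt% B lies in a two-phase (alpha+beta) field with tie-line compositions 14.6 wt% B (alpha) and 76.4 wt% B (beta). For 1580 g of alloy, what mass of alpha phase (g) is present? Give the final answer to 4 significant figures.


f_alpha = (C_beta - C0) / (C_beta - C_alpha)
f_alpha = (76.4 - 35.8) / (76.4 - 14.6) = 0.656958
m_alpha = f_alpha * m_total = 0.656958 * 1580 = 1038 g


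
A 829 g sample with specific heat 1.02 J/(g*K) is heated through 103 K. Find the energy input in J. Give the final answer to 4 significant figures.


Q = m * cp * dT
Q = 829 * 1.02 * 103
Q = 87090 J


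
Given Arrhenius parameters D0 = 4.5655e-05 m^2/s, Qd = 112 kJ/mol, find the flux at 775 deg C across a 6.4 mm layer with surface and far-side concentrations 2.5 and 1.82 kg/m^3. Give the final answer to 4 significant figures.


Step 1: D = D0 * exp(-Qd/(R*T))
T = 775 + 273.15 = 1048.15 K
D = 4.5655e-05 * exp(-112e3 / (8.314 * 1048.15)) = 1.19607e-10 m^2/s
Step 2: J = D * (C1 - C2) / dx
J = 1.19607e-10 * (2.5 - 1.82) / 6.4e-03
J = 1.271e-08 kg/(m^2*s)


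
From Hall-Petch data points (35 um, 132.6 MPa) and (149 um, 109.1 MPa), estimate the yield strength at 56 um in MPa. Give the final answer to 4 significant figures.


sigma_y = sigma0 + k / sqrt(d)
1/sqrt(d1) = 1/sqrt(3.5e-05) = 169.031;  1/sqrt(d2) = 81.9232
k = (sigma1 - sigma2) / (1/sqrt(d1) - 1/sqrt(d2)) = (132.6 - 109.1) / (169.031 - 81.9232) = 0.269781 MPa*m^0.5
sigma0 = sigma1 - k/sqrt(d1) = 132.6 - 0.269781*169.031 = 86.9987 MPa
sigma_y(d3) = 86.9987 + 0.269781 / sqrt(5.6e-05) = 123 MPa


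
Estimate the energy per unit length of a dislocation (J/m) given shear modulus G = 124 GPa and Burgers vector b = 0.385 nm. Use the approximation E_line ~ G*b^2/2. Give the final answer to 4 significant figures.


E = G*b^2/2
b = 0.385 nm = 3.85e-10 m
G = 124 GPa = 1.24e+11 Pa
E = 0.5 * 1.24e+11 * (3.85e-10)^2
E = 9.19e-09 J/m


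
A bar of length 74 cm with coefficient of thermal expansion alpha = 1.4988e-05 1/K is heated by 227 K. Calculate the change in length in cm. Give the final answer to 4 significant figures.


dL = L0 * alpha * dT
dL = 74 * 1.4988e-05 * 227
dL = 0.2518 cm


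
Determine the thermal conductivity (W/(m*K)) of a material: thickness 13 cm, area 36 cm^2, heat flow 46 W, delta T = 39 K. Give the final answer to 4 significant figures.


k = Q*L / (A*dT)
L = 0.13 m, A = 3.6e-03 m^2
k = 46 * 0.13 / (3.6e-03 * 39)
k = 42.59 W/(m*K)


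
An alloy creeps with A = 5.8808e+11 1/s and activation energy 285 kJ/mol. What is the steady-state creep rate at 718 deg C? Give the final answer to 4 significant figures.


rate = A * exp(-Q / (R*T))
T = 718 + 273.15 = 991.15 K
rate = 5.8808e+11 * exp(-285e3 / (8.314 * 991.15))
rate = 5.612e-04 1/s


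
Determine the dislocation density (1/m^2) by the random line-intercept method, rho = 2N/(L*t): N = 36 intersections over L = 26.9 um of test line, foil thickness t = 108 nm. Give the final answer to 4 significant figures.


rho = 2N / (L * t)
L = 26.9 um = 2.69e-05 m, t = 108 nm = 1.08e-07 m
rho = 2 * 36 / (2.69e-05 * 1.08e-07)
rho = 2.478e+13 1/m^2


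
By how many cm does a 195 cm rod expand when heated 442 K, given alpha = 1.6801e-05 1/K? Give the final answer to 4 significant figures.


dL = L0 * alpha * dT
dL = 195 * 1.6801e-05 * 442
dL = 1.448 cm


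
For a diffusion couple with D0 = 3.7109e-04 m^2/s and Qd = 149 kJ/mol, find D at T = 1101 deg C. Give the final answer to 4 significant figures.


D = D0 * exp(-Qd / (R*T))
T = 1374.15 K
D = 3.7109e-04 * exp(-149e3 / (8.314 * 1374.15))
D = 8.043e-10 m^2/s


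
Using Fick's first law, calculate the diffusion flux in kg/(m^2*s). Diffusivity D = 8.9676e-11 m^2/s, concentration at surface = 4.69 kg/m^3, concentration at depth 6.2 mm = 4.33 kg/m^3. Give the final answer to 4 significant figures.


J = -D * (dC/dx) = D * (C1 - C2) / dx
J = 8.9676e-11 * (4.69 - 4.33) / 6.2e-03
J = 5.207e-09 kg/(m^2*s)


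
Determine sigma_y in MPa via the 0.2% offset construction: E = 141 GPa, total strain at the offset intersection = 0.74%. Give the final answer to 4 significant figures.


Offset strain = 0.002
Elastic strain at yield = total_strain - offset = 7.4e-03 - 0.002 = 5.4e-03
sigma_y = E * elastic_strain = 141000 * 5.4e-03
sigma_y = 761.4 MPa


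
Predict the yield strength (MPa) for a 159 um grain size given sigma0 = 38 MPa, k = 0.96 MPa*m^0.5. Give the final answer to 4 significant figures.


sigma_y = sigma0 + k / sqrt(d)
d = 159 um = 1.59e-04 m
sigma_y = 38 + 0.96 / sqrt(1.59e-04)
sigma_y = 114.1 MPa
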